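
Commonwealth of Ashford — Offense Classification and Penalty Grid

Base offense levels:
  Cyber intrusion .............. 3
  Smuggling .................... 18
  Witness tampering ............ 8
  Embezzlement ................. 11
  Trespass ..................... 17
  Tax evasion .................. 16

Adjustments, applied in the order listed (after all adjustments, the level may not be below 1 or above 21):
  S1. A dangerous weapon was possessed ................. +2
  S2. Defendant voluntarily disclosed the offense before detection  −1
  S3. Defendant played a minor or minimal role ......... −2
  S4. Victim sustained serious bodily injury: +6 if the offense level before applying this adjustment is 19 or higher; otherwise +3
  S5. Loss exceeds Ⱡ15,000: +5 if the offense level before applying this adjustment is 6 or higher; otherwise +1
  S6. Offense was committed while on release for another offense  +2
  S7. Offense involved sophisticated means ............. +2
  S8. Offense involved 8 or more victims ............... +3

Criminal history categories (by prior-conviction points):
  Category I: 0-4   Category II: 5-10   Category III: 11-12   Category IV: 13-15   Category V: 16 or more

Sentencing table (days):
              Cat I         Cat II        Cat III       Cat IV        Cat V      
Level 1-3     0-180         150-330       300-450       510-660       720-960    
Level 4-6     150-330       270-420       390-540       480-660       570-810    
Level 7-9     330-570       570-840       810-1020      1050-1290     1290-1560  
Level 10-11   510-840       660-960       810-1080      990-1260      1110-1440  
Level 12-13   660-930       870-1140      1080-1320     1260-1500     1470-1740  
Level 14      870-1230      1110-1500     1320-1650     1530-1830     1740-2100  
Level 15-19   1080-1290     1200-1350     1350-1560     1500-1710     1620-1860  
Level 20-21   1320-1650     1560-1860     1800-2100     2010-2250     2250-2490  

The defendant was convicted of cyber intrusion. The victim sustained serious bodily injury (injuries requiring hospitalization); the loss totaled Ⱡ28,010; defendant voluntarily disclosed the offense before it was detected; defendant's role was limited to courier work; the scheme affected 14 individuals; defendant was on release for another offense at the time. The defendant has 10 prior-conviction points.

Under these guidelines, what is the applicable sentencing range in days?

570-840 days

Base offense level for cyber intrusion: 3.
S2 applies: 3 − 1 = 2.
S3 applies: 2 − 2 = 0.
S4 applies (level before this adjustment is 0 < 19, so +3): 0 + 3 = 3.
S5 applies (level before this adjustment is 3 < 6, so +1): 3 + 1 = 4.
S6 applies: 4 + 2 = 6.
S7 does not apply.
S8 applies: 6 + 3 = 9.
Final offense level: 9.
Criminal history: 10 prior points → Category II (5-10).
Level 9 falls in the 7-9 band.
Grid: Level 7-9 × Category II = 570-840 days.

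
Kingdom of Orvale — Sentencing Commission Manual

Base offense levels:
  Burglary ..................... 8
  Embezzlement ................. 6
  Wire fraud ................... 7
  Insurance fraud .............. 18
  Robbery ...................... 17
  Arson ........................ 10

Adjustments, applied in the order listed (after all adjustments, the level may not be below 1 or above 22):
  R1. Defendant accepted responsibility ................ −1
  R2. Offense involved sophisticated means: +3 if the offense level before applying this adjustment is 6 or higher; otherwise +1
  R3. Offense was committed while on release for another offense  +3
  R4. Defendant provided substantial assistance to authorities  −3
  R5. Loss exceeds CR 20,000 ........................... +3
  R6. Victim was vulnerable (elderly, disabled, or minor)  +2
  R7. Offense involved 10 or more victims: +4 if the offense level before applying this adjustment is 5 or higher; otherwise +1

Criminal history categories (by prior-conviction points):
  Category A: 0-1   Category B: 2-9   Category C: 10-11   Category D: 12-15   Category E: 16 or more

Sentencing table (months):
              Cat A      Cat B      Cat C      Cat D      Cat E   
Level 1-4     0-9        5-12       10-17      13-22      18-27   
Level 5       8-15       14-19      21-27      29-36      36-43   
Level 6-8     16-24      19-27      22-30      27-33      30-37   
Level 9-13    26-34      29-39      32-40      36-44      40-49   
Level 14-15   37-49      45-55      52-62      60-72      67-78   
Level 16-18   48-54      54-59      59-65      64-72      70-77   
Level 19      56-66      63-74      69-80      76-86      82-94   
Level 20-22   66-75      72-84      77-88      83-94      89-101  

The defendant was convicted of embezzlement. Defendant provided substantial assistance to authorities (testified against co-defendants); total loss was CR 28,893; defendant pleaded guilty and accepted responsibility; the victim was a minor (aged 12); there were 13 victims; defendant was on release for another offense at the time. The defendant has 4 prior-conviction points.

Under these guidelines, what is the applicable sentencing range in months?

45-55 months

Base offense level for embezzlement: 6.
R1 applies: 6 − 1 = 5.
R3 applies: 5 + 3 = 8.
R4 applies: 8 − 3 = 5.
R5 applies: 5 + 3 = 8.
R6 applies: 8 + 2 = 10.
R7 applies (level before this adjustment is 10 ≥ 5, so +4): 10 + 4 = 14.
Final offense level: 14.
Criminal history: 4 prior points → Category B (2-9).
Level 14 falls in the 14-15 band.
Grid: Level 14-15 × Category B = 45-55 months.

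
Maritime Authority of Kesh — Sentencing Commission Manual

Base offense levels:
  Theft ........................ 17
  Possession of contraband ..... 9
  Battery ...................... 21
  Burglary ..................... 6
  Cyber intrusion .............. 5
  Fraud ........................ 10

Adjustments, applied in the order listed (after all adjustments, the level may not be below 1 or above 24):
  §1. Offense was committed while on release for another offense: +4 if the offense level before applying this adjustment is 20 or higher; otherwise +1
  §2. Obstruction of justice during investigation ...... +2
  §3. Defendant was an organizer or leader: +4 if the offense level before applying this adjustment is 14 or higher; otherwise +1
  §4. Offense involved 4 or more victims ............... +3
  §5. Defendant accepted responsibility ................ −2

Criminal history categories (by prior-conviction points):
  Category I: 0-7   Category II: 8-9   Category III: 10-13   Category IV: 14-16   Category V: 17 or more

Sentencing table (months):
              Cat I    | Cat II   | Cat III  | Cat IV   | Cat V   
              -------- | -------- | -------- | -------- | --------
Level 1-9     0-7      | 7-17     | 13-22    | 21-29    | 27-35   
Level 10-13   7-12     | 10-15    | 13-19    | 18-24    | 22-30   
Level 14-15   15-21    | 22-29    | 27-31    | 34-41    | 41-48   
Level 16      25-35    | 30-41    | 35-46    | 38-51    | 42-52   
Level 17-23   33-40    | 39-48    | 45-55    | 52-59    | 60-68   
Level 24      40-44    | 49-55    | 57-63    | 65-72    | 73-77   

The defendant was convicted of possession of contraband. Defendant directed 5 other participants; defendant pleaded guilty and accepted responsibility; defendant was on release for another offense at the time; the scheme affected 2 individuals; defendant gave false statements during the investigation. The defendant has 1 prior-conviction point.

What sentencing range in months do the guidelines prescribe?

7-12 months

Base offense level for possession of contraband: 9.
§1 applies (level before this adjustment is 9 < 20, so +1): 9 + 1 = 10.
§2 applies: 10 + 2 = 12.
§3 applies (level before this adjustment is 12 < 14, so +1): 12 + 1 = 13.
§4 does not apply.
§5 applies: 13 − 2 = 11.
Final offense level: 11.
Criminal history: 1 prior point → Category I (0-7).
Level 11 falls in the 10-13 band.
Grid: Level 10-13 × Category I = 7-12 months.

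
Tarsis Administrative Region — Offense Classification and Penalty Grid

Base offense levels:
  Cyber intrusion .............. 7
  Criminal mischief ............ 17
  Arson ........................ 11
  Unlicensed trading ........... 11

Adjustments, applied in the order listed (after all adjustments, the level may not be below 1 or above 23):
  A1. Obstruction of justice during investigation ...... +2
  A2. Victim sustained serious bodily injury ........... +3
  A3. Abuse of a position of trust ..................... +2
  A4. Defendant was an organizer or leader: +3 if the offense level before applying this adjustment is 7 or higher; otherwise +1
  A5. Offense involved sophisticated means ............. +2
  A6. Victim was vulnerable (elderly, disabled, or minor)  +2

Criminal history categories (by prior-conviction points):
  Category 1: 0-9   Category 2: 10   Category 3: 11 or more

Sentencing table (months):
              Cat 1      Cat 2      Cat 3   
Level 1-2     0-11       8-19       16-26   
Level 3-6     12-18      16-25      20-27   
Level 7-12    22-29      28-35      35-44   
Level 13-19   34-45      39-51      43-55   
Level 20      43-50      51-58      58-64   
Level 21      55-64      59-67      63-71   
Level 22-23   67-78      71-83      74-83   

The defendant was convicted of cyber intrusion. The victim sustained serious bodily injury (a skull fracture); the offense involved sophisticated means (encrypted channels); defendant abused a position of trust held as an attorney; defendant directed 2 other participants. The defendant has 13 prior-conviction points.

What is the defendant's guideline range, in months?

43-55 months

Base offense level for cyber intrusion: 7.
A2 applies: 7 + 3 = 10.
A3 applies: 10 + 2 = 12.
A4 applies (level before this adjustment is 12 ≥ 7, so +3): 12 + 3 = 15.
A5 applies: 15 + 2 = 17.
Final offense level: 17.
Criminal history: 13 prior points → Category 3 (11+).
Level 17 falls in the 13-19 band.
Grid: Level 13-19 × Category 3 = 43-55 months.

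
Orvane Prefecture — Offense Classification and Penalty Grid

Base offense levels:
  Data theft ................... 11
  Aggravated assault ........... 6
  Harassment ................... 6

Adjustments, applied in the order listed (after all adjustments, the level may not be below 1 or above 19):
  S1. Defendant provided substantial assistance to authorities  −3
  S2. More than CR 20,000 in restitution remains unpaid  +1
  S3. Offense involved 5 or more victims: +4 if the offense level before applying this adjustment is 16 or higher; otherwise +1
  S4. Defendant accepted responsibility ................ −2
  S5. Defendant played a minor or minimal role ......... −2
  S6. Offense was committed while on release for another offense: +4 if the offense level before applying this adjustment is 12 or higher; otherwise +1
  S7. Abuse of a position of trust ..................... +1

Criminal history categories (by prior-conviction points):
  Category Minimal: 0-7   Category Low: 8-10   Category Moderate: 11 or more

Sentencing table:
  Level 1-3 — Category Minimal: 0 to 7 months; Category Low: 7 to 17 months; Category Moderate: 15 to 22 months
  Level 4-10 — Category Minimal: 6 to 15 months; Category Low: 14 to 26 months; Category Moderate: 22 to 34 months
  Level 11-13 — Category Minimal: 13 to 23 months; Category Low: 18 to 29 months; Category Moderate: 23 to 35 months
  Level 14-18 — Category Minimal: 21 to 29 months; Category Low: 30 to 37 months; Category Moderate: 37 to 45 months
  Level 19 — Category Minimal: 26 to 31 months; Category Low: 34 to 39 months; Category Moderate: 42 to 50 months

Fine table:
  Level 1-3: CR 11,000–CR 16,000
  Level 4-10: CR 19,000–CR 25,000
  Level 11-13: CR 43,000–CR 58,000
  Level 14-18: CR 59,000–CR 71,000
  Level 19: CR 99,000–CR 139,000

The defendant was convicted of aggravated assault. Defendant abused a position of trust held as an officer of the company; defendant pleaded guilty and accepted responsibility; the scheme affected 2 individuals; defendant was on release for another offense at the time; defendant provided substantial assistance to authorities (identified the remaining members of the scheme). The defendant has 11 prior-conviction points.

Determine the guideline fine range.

CR 11,000–CR 16,000

Base offense level for aggravated assault: 6.
S1 applies: 6 − 3 = 3.
S2 does not apply.
S4 applies: 3 − 2 = 1.
S6 applies (level before this adjustment is 1 < 12, so +1): 1 + 1 = 2.
S7 applies: 2 + 1 = 3.
Final offense level: 3.
Level 3 falls in the 1-3 band.
Fine table: Level 1-3 → CR 11,000–CR 16,000.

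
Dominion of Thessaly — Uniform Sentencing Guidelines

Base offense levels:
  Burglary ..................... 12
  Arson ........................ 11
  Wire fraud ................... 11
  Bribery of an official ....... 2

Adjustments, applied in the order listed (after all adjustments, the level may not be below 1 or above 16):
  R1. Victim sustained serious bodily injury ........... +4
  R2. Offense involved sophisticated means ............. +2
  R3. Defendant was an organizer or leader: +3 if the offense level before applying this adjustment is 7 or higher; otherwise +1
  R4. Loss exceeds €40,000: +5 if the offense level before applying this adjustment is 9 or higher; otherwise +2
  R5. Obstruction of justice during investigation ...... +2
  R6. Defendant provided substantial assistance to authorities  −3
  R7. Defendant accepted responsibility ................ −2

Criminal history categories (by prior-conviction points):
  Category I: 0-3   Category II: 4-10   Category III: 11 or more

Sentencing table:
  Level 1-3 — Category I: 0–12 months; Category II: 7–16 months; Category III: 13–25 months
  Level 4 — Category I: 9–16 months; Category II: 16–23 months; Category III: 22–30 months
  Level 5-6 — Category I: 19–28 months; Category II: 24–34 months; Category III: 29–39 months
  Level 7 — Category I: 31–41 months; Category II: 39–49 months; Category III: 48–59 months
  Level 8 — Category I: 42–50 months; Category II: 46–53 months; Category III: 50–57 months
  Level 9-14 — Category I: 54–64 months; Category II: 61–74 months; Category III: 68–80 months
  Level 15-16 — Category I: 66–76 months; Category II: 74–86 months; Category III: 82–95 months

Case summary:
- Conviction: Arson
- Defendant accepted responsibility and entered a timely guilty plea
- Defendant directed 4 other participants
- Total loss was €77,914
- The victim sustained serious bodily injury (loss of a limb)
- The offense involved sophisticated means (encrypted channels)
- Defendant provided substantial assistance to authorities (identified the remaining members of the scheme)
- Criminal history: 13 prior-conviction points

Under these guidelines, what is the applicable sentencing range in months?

82-95 months

Base offense level for arson: 11.
R1 applies: 11 + 4 = 15.
R2 applies: 15 + 2 = 17.
R3 applies (level before this adjustment is 17 ≥ 7, so +3): 17 + 3 = 20.
R4 applies (level before this adjustment is 20 ≥ 9, so +5): 20 + 5 = 25.
R6 applies: 25 − 3 = 22.
R7 applies: 22 − 2 = 20.
Level 20 exceeds the maximum of 16; capped at 16.
Final offense level: 16.
Criminal history: 13 prior points → Category III (11+).
Level 16 falls in the 15-16 band.
Grid: Level 15-16 × Category III = 82-95 months.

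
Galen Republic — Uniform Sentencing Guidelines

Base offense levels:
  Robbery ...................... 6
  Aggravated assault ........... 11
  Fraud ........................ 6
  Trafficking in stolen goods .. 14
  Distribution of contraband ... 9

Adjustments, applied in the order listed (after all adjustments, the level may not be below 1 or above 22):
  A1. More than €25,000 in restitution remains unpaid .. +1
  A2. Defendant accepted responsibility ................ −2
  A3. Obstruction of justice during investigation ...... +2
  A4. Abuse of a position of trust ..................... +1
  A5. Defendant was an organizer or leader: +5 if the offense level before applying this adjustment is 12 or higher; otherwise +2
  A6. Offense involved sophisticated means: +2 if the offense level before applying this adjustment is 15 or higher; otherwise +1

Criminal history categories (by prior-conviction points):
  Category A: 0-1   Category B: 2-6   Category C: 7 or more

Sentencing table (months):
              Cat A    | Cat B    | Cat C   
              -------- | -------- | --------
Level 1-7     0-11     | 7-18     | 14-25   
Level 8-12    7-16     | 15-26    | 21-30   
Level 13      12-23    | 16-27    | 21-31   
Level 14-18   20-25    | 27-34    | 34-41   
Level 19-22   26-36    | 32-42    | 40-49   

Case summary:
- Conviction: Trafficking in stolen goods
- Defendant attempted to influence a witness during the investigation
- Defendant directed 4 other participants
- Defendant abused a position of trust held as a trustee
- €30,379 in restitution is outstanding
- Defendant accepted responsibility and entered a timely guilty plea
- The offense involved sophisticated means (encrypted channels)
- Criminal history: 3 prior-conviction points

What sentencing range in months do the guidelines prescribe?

Base offense level for trafficking in stolen goods: 14.
A1 applies: 14 + 1 = 15.
A2 applies: 15 − 2 = 13.
A3 applies: 13 + 2 = 15.
A4 applies: 15 + 1 = 16.
A5 applies (level before this adjustment is 16 ≥ 12, so +5): 16 + 5 = 21.
A6 applies (level before this adjustment is 21 ≥ 15, so +2): 21 + 2 = 23.
Level 23 exceeds the maximum of 22; capped at 22.
Final offense level: 22.
Criminal history: 3 prior points → Category B (2-6).
Level 22 falls in the 19-22 band.
Grid: Level 19-22 × Category B = 32-42 months.

32-42 months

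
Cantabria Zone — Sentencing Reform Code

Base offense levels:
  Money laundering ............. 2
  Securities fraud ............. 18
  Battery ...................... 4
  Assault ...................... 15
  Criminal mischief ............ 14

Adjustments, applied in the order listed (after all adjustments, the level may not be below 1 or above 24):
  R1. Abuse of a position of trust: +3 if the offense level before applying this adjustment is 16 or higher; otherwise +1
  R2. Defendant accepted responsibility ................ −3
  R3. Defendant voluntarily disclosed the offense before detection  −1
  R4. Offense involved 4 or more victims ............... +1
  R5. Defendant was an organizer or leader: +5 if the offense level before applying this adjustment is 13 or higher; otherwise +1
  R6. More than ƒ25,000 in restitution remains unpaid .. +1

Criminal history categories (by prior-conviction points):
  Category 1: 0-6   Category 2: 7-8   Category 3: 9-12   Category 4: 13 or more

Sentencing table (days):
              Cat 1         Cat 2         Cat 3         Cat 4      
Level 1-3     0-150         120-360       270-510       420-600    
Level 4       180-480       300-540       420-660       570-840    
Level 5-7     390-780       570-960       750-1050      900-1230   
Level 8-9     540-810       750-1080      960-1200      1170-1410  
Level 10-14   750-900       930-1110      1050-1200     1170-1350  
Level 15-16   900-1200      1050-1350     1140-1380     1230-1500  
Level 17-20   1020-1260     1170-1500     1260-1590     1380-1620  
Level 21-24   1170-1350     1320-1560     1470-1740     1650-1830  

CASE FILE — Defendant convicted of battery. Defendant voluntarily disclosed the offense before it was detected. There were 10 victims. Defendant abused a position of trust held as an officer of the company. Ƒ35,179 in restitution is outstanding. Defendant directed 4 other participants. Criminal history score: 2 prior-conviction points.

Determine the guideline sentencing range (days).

390-780 days

Base offense level for battery: 4.
R1 applies (level before this adjustment is 4 < 16, so +1): 4 + 1 = 5.
R3 applies: 5 − 1 = 4.
R4 applies: 4 + 1 = 5.
R5 applies (level before this adjustment is 5 < 13, so +1): 5 + 1 = 6.
R6 applies: 6 + 1 = 7.
Final offense level: 7.
Criminal history: 2 prior points → Category 1 (0-6).
Level 7 falls in the 5-7 band.
Grid: Level 5-7 × Category 1 = 390-780 days.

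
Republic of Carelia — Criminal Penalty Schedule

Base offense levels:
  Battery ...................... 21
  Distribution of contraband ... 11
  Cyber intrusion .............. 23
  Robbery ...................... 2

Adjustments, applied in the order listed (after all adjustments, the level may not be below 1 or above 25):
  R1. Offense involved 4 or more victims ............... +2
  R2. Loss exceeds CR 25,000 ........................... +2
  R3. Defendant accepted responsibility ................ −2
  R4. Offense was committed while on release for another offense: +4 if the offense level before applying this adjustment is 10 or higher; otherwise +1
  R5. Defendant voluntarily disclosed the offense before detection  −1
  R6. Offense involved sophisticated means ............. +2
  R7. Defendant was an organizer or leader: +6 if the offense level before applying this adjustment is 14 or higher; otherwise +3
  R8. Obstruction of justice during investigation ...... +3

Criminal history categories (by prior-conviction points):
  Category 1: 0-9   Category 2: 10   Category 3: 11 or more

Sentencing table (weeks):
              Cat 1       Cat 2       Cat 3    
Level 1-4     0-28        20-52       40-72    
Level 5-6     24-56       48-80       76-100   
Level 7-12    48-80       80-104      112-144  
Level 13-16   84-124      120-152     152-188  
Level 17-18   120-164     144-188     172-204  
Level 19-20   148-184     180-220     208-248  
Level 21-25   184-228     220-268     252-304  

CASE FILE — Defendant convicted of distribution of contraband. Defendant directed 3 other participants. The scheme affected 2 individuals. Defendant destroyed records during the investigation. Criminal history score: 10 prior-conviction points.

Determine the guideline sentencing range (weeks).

Base offense level for distribution of contraband: 11.
R3 does not apply.
R4 does not apply.
R7 applies (level before this adjustment is 11 < 14, so +3): 11 + 3 = 14.
R8 applies: 14 + 3 = 17.
Final offense level: 17.
Criminal history: 10 prior points → Category 2 (10).
Level 17 falls in the 17-18 band.
Grid: Level 17-18 × Category 2 = 144-188 weeks.

144-188 weeks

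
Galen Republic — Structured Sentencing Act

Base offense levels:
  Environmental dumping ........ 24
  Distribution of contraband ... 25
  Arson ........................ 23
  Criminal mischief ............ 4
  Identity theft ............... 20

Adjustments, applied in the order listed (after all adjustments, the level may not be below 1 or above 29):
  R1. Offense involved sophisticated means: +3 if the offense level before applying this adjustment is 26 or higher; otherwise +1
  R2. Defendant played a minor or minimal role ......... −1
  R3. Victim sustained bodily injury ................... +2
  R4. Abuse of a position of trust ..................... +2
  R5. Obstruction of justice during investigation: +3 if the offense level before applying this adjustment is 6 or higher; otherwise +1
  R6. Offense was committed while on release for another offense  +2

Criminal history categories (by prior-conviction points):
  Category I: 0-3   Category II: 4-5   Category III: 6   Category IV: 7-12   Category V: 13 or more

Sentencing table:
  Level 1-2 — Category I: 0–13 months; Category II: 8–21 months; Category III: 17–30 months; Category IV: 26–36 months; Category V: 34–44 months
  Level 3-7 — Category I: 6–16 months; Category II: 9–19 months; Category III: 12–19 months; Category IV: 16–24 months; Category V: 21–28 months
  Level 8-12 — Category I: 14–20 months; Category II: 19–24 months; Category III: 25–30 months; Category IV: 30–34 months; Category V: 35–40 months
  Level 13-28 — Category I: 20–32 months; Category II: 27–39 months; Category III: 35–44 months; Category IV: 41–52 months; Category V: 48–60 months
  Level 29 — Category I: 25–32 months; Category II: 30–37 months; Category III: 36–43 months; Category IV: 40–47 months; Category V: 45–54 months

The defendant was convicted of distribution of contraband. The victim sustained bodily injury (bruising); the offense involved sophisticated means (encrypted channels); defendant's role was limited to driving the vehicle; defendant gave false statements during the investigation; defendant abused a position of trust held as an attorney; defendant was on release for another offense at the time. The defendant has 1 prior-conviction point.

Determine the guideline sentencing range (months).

25-32 months

Base offense level for distribution of contraband: 25.
R1 applies (level before this adjustment is 25 < 26, so +1): 25 + 1 = 26.
R2 applies: 26 − 1 = 25.
R3 applies: 25 + 2 = 27.
R4 applies: 27 + 2 = 29.
R5 applies (level before this adjustment is 29 ≥ 6, so +3): 29 + 3 = 32.
R6 applies: 32 + 2 = 34.
Level 34 exceeds the maximum of 29; capped at 29.
Final offense level: 29.
Criminal history: 1 prior point → Category I (0-3).
Level 29 falls in the 29 band.
Grid: Level 29 × Category I = 25-32 months.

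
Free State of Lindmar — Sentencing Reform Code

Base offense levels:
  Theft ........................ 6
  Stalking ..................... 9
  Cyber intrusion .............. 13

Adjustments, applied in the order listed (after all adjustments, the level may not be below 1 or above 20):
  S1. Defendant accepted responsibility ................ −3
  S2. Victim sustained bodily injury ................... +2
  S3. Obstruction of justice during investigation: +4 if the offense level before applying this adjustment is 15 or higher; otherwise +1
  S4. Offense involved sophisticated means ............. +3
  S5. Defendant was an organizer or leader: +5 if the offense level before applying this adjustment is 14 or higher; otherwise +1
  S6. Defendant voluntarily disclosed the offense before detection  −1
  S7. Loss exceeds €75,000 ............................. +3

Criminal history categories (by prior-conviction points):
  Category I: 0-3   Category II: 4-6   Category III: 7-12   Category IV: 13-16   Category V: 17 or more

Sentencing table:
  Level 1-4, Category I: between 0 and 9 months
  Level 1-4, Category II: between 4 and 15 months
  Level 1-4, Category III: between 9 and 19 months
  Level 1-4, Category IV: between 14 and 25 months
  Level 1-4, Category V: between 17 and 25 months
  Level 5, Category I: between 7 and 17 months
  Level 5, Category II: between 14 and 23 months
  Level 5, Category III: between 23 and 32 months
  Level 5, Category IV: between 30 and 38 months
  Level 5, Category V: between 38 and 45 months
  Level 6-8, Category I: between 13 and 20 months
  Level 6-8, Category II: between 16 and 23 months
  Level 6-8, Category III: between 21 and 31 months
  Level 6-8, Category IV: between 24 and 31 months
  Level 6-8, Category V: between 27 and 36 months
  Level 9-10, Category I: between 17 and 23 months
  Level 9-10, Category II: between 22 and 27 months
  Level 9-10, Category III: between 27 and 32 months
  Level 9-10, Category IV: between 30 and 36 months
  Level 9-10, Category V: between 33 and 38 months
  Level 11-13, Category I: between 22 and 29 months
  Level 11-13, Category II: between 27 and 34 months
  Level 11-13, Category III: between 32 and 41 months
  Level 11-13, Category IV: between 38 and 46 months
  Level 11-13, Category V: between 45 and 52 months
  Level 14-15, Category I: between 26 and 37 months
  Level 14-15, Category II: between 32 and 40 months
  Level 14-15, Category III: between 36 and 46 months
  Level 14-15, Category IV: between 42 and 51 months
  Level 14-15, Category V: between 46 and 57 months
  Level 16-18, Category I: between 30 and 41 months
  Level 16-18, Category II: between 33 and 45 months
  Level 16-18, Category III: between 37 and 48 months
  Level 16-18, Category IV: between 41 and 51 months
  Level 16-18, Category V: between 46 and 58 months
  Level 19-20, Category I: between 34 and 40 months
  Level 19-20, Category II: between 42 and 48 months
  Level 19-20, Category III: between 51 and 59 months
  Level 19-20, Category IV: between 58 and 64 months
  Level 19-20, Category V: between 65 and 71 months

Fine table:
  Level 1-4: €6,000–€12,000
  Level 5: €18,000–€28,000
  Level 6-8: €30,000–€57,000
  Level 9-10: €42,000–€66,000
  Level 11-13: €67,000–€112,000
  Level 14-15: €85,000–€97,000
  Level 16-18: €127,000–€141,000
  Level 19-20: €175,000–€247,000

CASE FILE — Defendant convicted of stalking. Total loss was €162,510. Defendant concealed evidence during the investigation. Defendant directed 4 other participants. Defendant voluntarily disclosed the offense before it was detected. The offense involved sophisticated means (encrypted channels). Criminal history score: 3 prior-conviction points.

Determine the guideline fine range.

€127,000–€141,000

Base offense level for stalking: 9.
S2 does not apply.
S3 applies (level before this adjustment is 9 < 15, so +1): 9 + 1 = 10.
S4 applies: 10 + 3 = 13.
S5 applies (level before this adjustment is 13 < 14, so +1): 13 + 1 = 14.
S6 applies: 14 − 1 = 13.
S7 applies: 13 + 3 = 16.
Final offense level: 16.
Level 16 falls in the 16-18 band.
Fine table: Level 16-18 → €127,000–€141,000.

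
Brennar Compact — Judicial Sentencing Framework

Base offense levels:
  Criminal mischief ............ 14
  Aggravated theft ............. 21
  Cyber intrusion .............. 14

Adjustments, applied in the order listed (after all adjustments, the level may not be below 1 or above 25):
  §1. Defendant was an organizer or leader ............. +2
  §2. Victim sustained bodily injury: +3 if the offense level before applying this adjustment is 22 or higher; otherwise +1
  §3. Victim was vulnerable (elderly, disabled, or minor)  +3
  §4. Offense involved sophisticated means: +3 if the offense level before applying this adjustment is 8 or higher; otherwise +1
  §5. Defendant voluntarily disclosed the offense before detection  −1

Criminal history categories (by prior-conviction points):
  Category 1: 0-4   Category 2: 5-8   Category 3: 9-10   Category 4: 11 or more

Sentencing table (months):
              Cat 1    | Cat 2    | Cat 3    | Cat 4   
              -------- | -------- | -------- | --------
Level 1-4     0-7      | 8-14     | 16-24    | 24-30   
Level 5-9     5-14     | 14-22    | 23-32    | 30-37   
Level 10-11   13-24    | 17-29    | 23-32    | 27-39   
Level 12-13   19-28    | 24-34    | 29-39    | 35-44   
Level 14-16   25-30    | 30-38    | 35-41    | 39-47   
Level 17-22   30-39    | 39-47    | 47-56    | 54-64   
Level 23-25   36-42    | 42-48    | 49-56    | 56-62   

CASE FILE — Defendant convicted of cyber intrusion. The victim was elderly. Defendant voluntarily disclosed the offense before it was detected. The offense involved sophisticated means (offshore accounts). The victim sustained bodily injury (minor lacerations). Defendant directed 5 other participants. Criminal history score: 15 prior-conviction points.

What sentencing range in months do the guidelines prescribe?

Base offense level for cyber intrusion: 14.
§1 applies: 14 + 2 = 16.
§2 applies (level before this adjustment is 16 < 22, so +1): 16 + 1 = 17.
§3 applies: 17 + 3 = 20.
§4 applies (level before this adjustment is 20 ≥ 8, so +3): 20 + 3 = 23.
§5 applies: 23 − 1 = 22.
Final offense level: 22.
Criminal history: 15 prior points → Category 4 (11+).
Level 22 falls in the 17-22 band.
Grid: Level 17-22 × Category 4 = 54-64 months.

54-64 months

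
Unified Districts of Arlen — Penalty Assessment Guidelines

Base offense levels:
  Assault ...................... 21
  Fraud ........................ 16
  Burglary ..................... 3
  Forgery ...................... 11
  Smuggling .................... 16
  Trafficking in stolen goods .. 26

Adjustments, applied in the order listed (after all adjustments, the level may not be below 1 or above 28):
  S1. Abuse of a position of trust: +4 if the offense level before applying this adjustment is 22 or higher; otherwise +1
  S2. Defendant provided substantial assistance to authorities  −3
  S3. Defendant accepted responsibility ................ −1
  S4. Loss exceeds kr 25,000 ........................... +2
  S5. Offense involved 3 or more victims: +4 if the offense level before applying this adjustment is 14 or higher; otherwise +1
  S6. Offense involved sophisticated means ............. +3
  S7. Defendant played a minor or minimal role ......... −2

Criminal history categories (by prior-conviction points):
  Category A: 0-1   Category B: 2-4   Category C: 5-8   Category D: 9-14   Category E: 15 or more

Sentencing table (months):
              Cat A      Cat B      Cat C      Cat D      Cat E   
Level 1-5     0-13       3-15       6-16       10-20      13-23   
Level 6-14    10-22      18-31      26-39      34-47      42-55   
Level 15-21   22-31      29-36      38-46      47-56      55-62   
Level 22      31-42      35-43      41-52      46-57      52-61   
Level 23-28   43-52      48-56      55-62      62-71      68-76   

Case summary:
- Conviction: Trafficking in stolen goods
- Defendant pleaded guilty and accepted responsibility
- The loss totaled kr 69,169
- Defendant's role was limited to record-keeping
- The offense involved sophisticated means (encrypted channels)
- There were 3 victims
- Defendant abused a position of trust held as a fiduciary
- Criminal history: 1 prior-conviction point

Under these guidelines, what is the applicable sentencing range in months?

43-52 months

Base offense level for trafficking in stolen goods: 26.
S1 applies (level before this adjustment is 26 ≥ 22, so +4): 26 + 4 = 30.
S2 does not apply.
S3 applies: 30 − 1 = 29.
S4 applies: 29 + 2 = 31.
S5 applies (level before this adjustment is 31 ≥ 14, so +4): 31 + 4 = 35.
S6 applies: 35 + 3 = 38.
S7 applies: 38 − 2 = 36.
Level 36 exceeds the maximum of 28; capped at 28.
Final offense level: 28.
Criminal history: 1 prior point → Category A (0-1).
Level 28 falls in the 23-28 band.
Grid: Level 23-28 × Category A = 43-52 months.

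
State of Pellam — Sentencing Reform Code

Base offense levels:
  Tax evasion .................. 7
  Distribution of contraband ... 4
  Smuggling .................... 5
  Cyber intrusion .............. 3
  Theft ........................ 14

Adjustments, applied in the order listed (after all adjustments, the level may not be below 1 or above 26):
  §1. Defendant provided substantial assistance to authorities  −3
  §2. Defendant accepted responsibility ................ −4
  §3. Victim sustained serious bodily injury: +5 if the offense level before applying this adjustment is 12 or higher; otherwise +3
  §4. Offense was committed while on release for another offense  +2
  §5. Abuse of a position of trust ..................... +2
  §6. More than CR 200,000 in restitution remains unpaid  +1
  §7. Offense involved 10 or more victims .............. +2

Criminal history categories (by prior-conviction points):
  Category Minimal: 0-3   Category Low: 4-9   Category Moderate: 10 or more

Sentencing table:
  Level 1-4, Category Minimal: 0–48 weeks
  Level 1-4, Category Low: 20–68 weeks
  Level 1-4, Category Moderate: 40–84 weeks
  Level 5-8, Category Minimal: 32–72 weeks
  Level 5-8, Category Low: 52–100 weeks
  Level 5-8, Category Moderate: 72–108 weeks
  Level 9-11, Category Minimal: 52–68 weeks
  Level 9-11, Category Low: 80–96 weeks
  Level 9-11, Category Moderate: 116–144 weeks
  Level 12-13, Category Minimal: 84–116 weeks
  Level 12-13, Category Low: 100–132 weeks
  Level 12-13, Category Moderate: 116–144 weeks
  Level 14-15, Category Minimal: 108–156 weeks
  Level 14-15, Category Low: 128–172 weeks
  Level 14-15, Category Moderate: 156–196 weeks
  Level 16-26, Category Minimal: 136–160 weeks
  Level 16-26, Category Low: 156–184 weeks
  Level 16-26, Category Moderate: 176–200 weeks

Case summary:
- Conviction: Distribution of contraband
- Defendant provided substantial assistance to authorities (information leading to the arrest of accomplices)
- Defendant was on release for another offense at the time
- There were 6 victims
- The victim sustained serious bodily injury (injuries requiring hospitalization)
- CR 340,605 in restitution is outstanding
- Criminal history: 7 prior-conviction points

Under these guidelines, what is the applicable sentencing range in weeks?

52-100 weeks

Base offense level for distribution of contraband: 4.
§1 applies: 4 − 3 = 1.
§3 applies (level before this adjustment is 1 < 12, so +3): 1 + 3 = 4.
§4 applies: 4 + 2 = 6.
§5 does not apply.
§6 applies: 6 + 1 = 7.
§7 does not apply.
Final offense level: 7.
Criminal history: 7 prior points → Category Low (4-9).
Level 7 falls in the 5-8 band.
Grid: Level 5-8 × Category Low = 52-100 weeks.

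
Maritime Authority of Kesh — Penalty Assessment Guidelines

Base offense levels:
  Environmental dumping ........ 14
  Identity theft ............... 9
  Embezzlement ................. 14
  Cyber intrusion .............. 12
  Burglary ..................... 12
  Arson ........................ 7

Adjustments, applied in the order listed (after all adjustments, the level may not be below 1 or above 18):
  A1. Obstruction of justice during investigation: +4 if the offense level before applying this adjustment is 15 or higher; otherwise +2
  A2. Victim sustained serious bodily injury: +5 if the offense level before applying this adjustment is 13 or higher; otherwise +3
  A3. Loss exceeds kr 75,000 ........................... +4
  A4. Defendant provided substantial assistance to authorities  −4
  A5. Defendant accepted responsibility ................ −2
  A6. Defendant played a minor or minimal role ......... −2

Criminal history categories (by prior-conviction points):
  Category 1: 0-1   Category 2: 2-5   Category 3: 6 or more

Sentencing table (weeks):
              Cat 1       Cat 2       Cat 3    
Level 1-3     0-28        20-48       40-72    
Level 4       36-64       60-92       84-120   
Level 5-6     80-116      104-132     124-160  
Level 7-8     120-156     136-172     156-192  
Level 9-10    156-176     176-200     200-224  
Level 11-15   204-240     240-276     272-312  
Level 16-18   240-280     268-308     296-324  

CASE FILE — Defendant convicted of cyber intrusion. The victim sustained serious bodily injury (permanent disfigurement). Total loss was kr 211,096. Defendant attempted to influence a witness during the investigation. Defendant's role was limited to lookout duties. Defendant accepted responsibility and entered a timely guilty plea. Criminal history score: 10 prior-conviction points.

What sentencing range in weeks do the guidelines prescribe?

Base offense level for cyber intrusion: 12.
A1 applies (level before this adjustment is 12 < 15, so +2): 12 + 2 = 14.
A2 applies (level before this adjustment is 14 ≥ 13, so +5): 14 + 5 = 19.
A3 applies: 19 + 4 = 23.
A5 applies: 23 − 2 = 21.
A6 applies: 21 − 2 = 19.
Level 19 exceeds the maximum of 18; capped at 18.
Final offense level: 18.
Criminal history: 10 prior points → Category 3 (6+).
Level 18 falls in the 16-18 band.
Grid: Level 16-18 × Category 3 = 296-324 weeks.

296-324 weeks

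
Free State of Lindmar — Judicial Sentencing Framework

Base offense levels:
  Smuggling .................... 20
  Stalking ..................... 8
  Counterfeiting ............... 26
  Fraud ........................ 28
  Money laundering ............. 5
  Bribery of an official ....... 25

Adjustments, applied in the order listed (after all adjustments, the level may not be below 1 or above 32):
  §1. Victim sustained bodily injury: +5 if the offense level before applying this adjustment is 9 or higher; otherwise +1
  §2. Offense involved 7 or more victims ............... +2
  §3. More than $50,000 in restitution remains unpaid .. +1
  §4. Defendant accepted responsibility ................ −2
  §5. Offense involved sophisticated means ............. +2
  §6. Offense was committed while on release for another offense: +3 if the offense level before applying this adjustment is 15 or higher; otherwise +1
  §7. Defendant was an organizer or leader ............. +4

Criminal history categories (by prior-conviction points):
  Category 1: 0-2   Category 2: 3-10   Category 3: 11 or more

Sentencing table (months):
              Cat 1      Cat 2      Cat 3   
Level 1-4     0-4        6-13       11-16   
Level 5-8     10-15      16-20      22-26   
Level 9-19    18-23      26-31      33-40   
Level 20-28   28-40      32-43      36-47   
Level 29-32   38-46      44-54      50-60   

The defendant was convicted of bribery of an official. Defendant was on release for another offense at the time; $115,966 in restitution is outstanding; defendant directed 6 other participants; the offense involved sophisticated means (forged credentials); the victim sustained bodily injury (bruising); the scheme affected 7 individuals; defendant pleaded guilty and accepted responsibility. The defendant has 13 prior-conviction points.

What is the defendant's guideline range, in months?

50-60 months

Base offense level for bribery of an official: 25.
§1 applies (level before this adjustment is 25 ≥ 9, so +5): 25 + 5 = 30.
§2 applies: 30 + 2 = 32.
§3 applies: 32 + 1 = 33.
§4 applies: 33 − 2 = 31.
§5 applies: 31 + 2 = 33.
§6 applies (level before this adjustment is 33 ≥ 15, so +3): 33 + 3 = 36.
§7 applies: 36 + 4 = 40.
Level 40 exceeds the maximum of 32; capped at 32.
Final offense level: 32.
Criminal history: 13 prior points → Category 3 (11+).
Level 32 falls in the 29-32 band.
Grid: Level 29-32 × Category 3 = 50-60 months.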